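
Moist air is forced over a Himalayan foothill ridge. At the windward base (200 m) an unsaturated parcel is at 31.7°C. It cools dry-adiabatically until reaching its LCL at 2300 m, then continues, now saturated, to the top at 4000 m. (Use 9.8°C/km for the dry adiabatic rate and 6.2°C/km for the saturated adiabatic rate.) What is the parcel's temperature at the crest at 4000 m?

0.58°C

From 200 m to 2300 m (dry): cools by 9.8 × 2.1 = 20.58°C, giving 11.12°C.
From 2300 m to 4000 m (saturated): cools by 6.2 × 1.7 = 10.54°C, giving 0.58°C.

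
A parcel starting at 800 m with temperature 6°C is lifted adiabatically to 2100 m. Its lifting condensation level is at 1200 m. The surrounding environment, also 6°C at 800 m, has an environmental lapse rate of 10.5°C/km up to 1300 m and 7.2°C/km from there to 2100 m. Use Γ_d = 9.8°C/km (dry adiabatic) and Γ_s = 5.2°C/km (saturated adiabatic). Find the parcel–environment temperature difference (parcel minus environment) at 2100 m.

+2.41°C (parcel warmer than environment)

Parcel:
  From 800 m to 1200 m (dry): cools by 9.8 × 0.4 = 3.92°C, giving 2.08°C.
  From 1200 m to 2100 m (saturated): cools by 5.2 × 0.9 = 4.68°C, giving -2.6°C.
Environment:
  From 800 m to 1300 m (environment, lower layer): cools by 10.5 × 0.5 = 5.25°C, giving 0.75°C.
  From 1300 m to 2100 m (environment, upper layer): cools by 7.2 × 0.8 = 5.76°C, giving -5.01°C.
T_parcel − T_env = -2.6 − (-5.01) = +2.41°C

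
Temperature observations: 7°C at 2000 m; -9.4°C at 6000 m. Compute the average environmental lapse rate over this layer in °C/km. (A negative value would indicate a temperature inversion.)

4.1°C/km

Γ = −ΔT/Δz = (7 − (-9.4)) / (6000 − 2000) m
  = 16.4°C / 4 km = 4.1°C/km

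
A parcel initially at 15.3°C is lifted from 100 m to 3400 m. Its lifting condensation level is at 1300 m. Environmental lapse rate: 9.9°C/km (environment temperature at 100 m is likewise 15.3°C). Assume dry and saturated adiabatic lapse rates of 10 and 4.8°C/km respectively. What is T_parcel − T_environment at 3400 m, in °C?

+10.59°C (parcel warmer than environment)

Parcel:
  Dry to 1300 m: -10 × 1.2 km = -12°C, so T = 3.3°C.
  Saturated to 3400 m: -4.8 × 2.1 km = -10.08°C, so T = -6.78°C.
Environment:
  Environment to 3400 m: -9.9 × 3.3 km = -32.67°C, so T = -17.37°C.
T_parcel − T_env = -6.78 − (-17.37) = +10.59°C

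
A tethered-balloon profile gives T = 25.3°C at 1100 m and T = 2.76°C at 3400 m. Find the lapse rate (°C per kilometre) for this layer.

9.8°C/km

Γ = −ΔT/Δz = (25.3 − 2.76) / (3400 − 1100) m
  = 22.54°C / 2.3 km = 9.8°C/km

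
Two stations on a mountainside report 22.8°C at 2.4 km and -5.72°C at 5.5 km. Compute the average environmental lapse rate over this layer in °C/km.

9.2°C/km

Γ = −ΔT/Δz = (22.8 − (-5.72)) / (5500 − 2400) m
  = 28.52°C / 3.1 km = 9.2°C/km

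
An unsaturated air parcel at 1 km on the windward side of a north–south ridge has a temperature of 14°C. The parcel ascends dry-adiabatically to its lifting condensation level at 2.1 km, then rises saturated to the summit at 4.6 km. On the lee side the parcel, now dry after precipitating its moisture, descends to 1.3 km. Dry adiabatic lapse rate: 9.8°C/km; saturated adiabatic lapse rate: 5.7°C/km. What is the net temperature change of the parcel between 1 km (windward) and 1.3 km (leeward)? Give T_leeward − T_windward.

+7.31°C

1000–2100 m, dry: Δz = 1.1 km ⇒ ΔT = -10.78°C; T = 3.22°C
2100–4600 m, saturated: Δz = 2.5 km ⇒ ΔT = -14.25°C; T = -11.03°C
4600–1300 m, dry descent: Δz = 3.3 km ⇒ ΔT = +32.34°C; T = 21.31°C
Net change vs windward start: 21.31 − 14 = +7.31°C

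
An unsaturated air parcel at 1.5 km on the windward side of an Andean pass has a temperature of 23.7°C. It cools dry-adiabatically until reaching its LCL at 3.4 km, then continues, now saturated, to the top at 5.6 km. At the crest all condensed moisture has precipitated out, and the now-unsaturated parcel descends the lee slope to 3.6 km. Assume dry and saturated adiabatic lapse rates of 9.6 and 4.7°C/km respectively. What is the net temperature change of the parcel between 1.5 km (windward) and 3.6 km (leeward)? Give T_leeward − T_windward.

Dry to 3400 m: -9.6 × 1.9 km = -18.24°C, so T = 5.46°C.
Saturated to 5600 m: -4.7 × 2.2 km = -10.34°C, so T = -4.88°C.
Dry descent to 3600 m: +9.6 × 2 km = +19.2°C, so T = 14.32°C.
Net change vs windward start: 14.32 − 23.7 = -9.38°C

-9.38°C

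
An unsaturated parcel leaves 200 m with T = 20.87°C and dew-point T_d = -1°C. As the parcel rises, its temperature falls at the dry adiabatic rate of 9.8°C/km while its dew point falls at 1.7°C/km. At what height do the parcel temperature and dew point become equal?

2900 m

T and T_d converge at 9.8 − 1.7 = 8.1°C per km
Height above start = (20.87 − (-1)) / 8.1 = 2.7 km
LCL altitude = 200 m + 2700 m = 2900 m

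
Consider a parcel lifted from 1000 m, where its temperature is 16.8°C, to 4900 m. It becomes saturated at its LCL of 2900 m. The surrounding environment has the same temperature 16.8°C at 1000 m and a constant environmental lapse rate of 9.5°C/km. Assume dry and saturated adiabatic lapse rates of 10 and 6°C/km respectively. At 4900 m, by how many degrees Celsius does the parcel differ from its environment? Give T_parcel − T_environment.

Parcel:
  From 1000 m to 2900 m (dry): cools by 10 × 1.9 = 19°C, giving -2.2°C.
  From 2900 m to 4900 m (saturated): cools by 6 × 2 = 12°C, giving -14.2°C.
Environment:
  From 1000 m to 4900 m (environment): cools by 9.5 × 3.9 = 37.05°C, giving -20.25°C.
T_parcel − T_env = -14.2 − (-20.25) = +6.05°C

+6.05°C (parcel warmer than environment)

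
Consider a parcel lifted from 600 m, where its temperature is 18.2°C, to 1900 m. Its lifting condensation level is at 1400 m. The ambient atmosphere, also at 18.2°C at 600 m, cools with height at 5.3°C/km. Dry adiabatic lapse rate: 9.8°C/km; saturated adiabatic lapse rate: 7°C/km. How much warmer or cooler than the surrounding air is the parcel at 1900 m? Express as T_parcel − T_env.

Parcel:
  600 → 1400 m (dry, 9.8°C/km): ΔT = -9.8 × 0.8 = -7.84°C → T = 10.36°C
  1400 → 1900 m (saturated, 7°C/km): ΔT = -7 × 0.5 = -3.5°C → T = 6.86°C
Environment:
  600 → 1900 m (environment, 5.3°C/km): ΔT = -5.3 × 1.3 = -6.89°C → T = 11.31°C
T_parcel − T_env = 6.86 − 11.31 = -4.45°C

-4.45°C (parcel cooler than environment)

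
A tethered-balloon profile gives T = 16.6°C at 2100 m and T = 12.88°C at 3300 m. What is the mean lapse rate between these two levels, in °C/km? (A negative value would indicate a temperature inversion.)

Γ = −ΔT/Δz = (16.6 − 12.88) / (3300 − 2100) m
  = 3.72°C / 1.2 km = 3.1°C/km

3.1°C/km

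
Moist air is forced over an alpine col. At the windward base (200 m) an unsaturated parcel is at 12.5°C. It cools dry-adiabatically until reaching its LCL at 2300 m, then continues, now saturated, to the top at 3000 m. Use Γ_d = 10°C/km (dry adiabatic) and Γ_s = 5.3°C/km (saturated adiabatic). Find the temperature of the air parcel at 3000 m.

200–2300 m, dry: Δz = 2.1 km ⇒ ΔT = -21°C; T = -8.5°C
2300–3000 m, saturated: Δz = 0.7 km ⇒ ΔT = -3.71°C; T = -12.21°C

-12.21°C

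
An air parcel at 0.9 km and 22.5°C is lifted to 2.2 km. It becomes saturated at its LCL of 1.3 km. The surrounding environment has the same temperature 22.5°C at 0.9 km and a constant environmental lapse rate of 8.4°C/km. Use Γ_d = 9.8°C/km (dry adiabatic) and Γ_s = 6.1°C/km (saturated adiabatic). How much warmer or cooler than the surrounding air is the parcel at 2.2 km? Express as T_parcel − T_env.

Parcel:
  900 → 1300 m (dry, 9.8°C/km): ΔT = -9.8 × 0.4 = -3.92°C → T = 18.58°C
  1300 → 2200 m (saturated, 6.1°C/km): ΔT = -6.1 × 0.9 = -5.49°C → T = 13.09°C
Environment:
  900 → 2200 m (environment, 8.4°C/km): ΔT = -8.4 × 1.3 = -10.92°C → T = 11.58°C
T_parcel − T_env = 13.09 − 11.58 = +1.51°C

+1.51°C (parcel warmer than environment)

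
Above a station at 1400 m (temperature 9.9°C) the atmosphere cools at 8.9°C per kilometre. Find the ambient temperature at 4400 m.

-16.8°C

Environmental to 4400 m: -8.9 × 3 km = -26.7°C, so T = -16.8°C.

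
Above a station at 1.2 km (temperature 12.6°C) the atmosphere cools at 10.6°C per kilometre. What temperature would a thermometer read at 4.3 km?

-20.26°C

1200 → 4300 m (environmental, 10.6°C/km): ΔT = -10.6 × 3.1 = -32.86°C → T = -20.26°C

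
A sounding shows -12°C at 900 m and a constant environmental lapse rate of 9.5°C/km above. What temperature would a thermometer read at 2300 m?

-25.3°C

Environmental to 2300 m: -9.5 × 1.4 km = -13.3°C, so T = -25.3°C.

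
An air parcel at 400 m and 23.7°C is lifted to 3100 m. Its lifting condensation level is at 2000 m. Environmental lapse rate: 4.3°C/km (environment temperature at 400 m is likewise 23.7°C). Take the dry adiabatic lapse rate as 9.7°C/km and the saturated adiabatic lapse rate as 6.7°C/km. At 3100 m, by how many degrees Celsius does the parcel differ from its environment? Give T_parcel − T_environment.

-11.28°C (parcel cooler than environment)

Parcel:
  400 → 2000 m (dry, 9.7°C/km): ΔT = -9.7 × 1.6 = -15.52°C → T = 8.18°C
  2000 → 3100 m (saturated, 6.7°C/km): ΔT = -6.7 × 1.1 = -7.37°C → T = 0.81°C
Environment:
  400 → 3100 m (environment, 4.3°C/km): ΔT = -4.3 × 2.7 = -11.61°C → T = 12.09°C
T_parcel − T_env = 0.81 − 12.09 = -11.28°C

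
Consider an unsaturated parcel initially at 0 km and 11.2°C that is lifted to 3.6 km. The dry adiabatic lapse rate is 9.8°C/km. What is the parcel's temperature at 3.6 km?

-24.08°C

Dry adiabatic to 3600 m: -9.8 × 3.6 km = -35.28°C, so T = -24.08°C.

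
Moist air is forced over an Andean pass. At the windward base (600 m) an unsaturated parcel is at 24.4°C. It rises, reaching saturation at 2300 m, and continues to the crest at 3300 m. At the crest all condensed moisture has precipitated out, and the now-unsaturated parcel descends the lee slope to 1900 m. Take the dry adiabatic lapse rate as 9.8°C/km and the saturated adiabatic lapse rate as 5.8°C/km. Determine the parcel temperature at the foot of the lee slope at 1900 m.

15.66°C

600 → 2300 m (dry, 9.8°C/km): ΔT = -9.8 × 1.7 = -16.66°C → T = 7.74°C
2300 → 3300 m (saturated, 5.8°C/km): ΔT = -5.8 × 1 = -5.8°C → T = 1.94°C
3300 → 1900 m (dry descent, 9.8°C/km): ΔT = +9.8 × 1.4 = +13.72°C → T = 15.66°C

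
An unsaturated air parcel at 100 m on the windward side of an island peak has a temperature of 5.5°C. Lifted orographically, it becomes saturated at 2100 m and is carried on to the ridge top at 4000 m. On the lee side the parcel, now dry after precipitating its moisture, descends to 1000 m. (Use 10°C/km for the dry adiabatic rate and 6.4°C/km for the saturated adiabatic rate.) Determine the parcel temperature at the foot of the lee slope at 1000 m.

3.34°C

100–2100 m, dry: Δz = 2 km ⇒ ΔT = -20°C; T = -14.5°C
2100–4000 m, saturated: Δz = 1.9 km ⇒ ΔT = -12.16°C; T = -26.66°C
4000–1000 m, dry descent: Δz = 3 km ⇒ ΔT = +30°C; T = 3.34°C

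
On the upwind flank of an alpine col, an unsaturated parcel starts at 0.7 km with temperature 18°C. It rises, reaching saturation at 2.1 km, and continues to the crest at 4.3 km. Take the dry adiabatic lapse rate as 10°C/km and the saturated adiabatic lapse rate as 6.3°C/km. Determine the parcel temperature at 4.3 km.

-9.86°C

Dry to 2100 m: -10 × 1.4 km = -14°C, so T = 4°C.
Saturated to 4300 m: -6.3 × 2.2 km = -13.86°C, so T = -9.86°C.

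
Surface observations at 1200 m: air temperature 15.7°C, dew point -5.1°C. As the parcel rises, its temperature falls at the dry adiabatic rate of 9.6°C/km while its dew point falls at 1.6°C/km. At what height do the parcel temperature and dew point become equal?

3800 m

T and T_d converge at 9.6 − 1.6 = 8°C per km
Height above start = (15.7 − (-5.1)) / 8 = 2.6 km
LCL altitude = 1200 m + 2600 m = 3800 m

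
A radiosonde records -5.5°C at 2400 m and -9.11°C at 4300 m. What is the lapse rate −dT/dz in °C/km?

Γ = −ΔT/Δz = (-5.5 − (-9.11)) / (4300 − 2400) m
  = 3.61°C / 1.9 km = 1.9°C/km

1.9°C/km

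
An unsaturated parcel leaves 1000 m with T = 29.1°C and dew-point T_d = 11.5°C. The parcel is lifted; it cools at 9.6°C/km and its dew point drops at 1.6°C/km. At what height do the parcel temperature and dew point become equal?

T and T_d converge at 9.6 − 1.6 = 8°C per km
Height above start = (29.1 − 11.5) / 8 = 2.2 km
LCL altitude = 1000 m + 2200 m = 3200 m

3200 m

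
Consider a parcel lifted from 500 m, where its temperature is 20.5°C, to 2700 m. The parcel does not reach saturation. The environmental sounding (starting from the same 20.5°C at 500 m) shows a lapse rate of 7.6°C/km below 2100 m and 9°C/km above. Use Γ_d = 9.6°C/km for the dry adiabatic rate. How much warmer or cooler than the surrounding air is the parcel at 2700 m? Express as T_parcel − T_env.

-3.56°C (parcel cooler than environment)

Parcel:
  500–2700 m, dry: Δz = 2.2 km ⇒ ΔT = -21.12°C; T = -0.62°C
Environment:
  500–2100 m, environment, lower layer: Δz = 1.6 km ⇒ ΔT = -12.16°C; T = 8.34°C
  2100–2700 m, environment, upper layer: Δz = 0.6 km ⇒ ΔT = -5.4°C; T = 2.94°C
T_parcel − T_env = -0.62 − 2.94 = -3.56°C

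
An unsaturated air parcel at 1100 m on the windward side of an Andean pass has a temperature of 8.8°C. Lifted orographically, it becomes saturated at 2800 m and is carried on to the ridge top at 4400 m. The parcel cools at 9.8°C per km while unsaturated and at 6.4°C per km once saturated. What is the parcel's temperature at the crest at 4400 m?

From 1100 m to 2800 m (dry): cools by 9.8 × 1.7 = 16.66°C, giving -7.86°C.
From 2800 m to 4400 m (saturated): cools by 6.4 × 1.6 = 10.24°C, giving -18.1°C.

-18.1°C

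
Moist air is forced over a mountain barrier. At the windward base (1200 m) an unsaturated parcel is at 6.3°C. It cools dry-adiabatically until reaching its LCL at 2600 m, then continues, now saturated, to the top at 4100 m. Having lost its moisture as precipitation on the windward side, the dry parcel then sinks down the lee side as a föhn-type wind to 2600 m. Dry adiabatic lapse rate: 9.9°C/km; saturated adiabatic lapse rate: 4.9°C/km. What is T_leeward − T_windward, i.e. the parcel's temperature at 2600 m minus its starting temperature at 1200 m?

From 1200 m to 2600 m (dry): cools by 9.9 × 1.4 = 13.86°C, giving -7.56°C.
From 2600 m to 4100 m (saturated): cools by 4.9 × 1.5 = 7.35°C, giving -14.91°C.
From 4100 m to 2600 m (dry descent): warms by 9.9 × 1.5 = 14.85°C, giving -0.06°C.
Net change vs windward start: -0.06 − 6.3 = -6.36°C

-6.36°C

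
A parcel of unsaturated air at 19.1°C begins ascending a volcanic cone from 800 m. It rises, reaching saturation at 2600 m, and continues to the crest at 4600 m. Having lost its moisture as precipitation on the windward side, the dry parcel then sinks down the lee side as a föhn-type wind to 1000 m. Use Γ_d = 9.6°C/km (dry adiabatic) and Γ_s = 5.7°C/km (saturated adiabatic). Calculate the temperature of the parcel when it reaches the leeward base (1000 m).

From 800 m to 2600 m (dry): cools by 9.6 × 1.8 = 17.28°C, giving 1.82°C.
From 2600 m to 4600 m (saturated): cools by 5.7 × 2 = 11.4°C, giving -9.58°C.
From 4600 m to 1000 m (dry descent): warms by 9.6 × 3.6 = 34.56°C, giving 24.98°C.

24.98°C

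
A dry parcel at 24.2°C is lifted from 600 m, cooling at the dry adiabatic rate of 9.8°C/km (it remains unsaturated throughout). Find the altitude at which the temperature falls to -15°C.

Height above start = (24.2 − (-15)) / 9.8 = 4 km
Altitude = 600 m + 4000 m = 4600 m

4600 m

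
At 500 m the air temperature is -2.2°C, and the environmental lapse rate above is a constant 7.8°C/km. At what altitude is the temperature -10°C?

1500 m

Height above start = (-2.2 − (-10)) / 7.8 = 1 km
Altitude = 500 m + 1000 m = 1500 m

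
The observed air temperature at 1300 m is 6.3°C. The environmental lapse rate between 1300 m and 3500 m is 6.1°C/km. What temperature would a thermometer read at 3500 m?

1300 → 3500 m (environmental, 6.1°C/km): ΔT = -6.1 × 2.2 = -13.42°C → T = -7.12°C

-7.12°C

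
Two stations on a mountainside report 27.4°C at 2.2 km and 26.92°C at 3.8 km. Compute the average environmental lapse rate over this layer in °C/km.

Γ = −ΔT/Δz = (27.4 − 26.92) / (3800 − 2200) m
  = 0.48°C / 1.6 km = 0.3°C/km

0.3°C/km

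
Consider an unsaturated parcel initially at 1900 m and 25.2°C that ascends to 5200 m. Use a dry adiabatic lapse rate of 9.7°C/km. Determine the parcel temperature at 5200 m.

-6.81°C

1900–5200 m, dry adiabatic: Δz = 3.3 km ⇒ ΔT = -32.01°C; T = -6.81°C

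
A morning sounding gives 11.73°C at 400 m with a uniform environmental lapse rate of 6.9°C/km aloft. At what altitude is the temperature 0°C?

2100 m

Height above start = (11.73 − 0) / 6.9 = 1.7 km
Altitude = 400 m + 1700 m = 2100 m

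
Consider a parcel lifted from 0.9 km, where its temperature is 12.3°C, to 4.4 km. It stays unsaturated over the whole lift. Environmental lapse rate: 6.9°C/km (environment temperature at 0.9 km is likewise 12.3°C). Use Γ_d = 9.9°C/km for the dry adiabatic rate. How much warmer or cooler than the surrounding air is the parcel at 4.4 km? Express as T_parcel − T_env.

-10.5°C (parcel cooler than environment)

Parcel:
  From 900 m to 4400 m (dry): cools by 9.9 × 3.5 = 34.65°C, giving -22.35°C.
Environment:
  From 900 m to 4400 m (environment): cools by 6.9 × 3.5 = 24.15°C, giving -11.85°C.
T_parcel − T_env = -22.35 − (-11.85) = -10.5°C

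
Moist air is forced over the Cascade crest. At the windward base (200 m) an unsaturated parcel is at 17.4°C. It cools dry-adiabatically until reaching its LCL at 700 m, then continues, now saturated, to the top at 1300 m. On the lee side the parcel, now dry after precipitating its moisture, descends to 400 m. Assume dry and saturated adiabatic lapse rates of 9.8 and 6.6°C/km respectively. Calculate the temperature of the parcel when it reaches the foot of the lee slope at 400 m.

17.36°C

200 → 700 m (dry, 9.8°C/km): ΔT = -9.8 × 0.5 = -4.9°C → T = 12.5°C
700 → 1300 m (saturated, 6.6°C/km): ΔT = -6.6 × 0.6 = -3.96°C → T = 8.54°C
1300 → 400 m (dry descent, 9.8°C/km): ΔT = +9.8 × 0.9 = +8.82°C → T = 17.36°C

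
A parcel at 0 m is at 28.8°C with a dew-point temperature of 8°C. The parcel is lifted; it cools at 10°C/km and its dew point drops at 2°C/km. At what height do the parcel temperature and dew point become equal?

T and T_d converge at 10 − 2 = 8°C per km
Height above start = (28.8 − 8) / 8 = 2.6 km
LCL altitude = 0 m + 2600 m = 2600 m

2600 m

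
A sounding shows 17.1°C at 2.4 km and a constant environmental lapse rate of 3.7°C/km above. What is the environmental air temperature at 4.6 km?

2400 → 4600 m (environmental, 3.7°C/km): ΔT = -3.7 × 2.2 = -8.14°C → T = 8.96°C

8.96°C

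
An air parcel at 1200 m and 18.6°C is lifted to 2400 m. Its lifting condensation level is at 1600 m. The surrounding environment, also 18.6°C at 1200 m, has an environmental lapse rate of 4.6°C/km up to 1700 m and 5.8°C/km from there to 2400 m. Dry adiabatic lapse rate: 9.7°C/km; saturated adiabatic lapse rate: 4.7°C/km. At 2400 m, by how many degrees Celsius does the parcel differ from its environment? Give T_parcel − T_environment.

-1.28°C (parcel cooler than environment)

Parcel:
  From 1200 m to 1600 m (dry): cools by 9.7 × 0.4 = 3.88°C, giving 14.72°C.
  From 1600 m to 2400 m (saturated): cools by 4.7 × 0.8 = 3.76°C, giving 10.96°C.
Environment:
  From 1200 m to 1700 m (environment, lower layer): cools by 4.6 × 0.5 = 2.3°C, giving 16.3°C.
  From 1700 m to 2400 m (environment, upper layer): cools by 5.8 × 0.7 = 4.06°C, giving 12.24°C.
T_parcel − T_env = 10.96 − 12.24 = -1.28°C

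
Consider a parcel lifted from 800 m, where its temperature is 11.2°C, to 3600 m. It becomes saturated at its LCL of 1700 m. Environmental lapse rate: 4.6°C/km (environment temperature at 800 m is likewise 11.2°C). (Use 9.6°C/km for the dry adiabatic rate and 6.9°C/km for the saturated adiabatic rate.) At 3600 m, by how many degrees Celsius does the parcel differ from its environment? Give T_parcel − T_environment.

-8.87°C (parcel cooler than environment)

Parcel:
  From 800 m to 1700 m (dry): cools by 9.6 × 0.9 = 8.64°C, giving 2.56°C.
  From 1700 m to 3600 m (saturated): cools by 6.9 × 1.9 = 13.11°C, giving -10.55°C.
Environment:
  From 800 m to 3600 m (environment): cools by 4.6 × 2.8 = 12.88°C, giving -1.68°C.
T_parcel − T_env = -10.55 − (-1.68) = -8.87°C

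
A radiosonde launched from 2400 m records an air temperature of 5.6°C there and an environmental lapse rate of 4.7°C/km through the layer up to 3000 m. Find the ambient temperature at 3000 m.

2.78°C

2400–3000 m, environmental: Δz = 0.6 km ⇒ ΔT = -2.82°C; T = 2.78°C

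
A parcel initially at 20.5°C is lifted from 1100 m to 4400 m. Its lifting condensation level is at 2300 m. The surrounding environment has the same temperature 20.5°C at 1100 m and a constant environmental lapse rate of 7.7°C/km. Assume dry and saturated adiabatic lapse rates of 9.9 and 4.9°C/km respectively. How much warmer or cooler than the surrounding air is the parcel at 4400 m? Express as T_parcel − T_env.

Parcel:
  From 1100 m to 2300 m (dry): cools by 9.9 × 1.2 = 11.88°C, giving 8.62°C.
  From 2300 m to 4400 m (saturated): cools by 4.9 × 2.1 = 10.29°C, giving -1.67°C.
Environment:
  From 1100 m to 4400 m (environment): cools by 7.7 × 3.3 = 25.41°C, giving -4.91°C.
T_parcel − T_env = -1.67 − (-4.91) = +3.24°C

+3.24°C (parcel warmer than environment)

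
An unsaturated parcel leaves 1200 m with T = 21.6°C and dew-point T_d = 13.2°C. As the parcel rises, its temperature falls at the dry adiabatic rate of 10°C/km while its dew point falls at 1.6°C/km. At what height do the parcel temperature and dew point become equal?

T and T_d converge at 10 − 1.6 = 8.4°C per km
Height above start = (21.6 − 13.2) / 8.4 = 1 km
LCL altitude = 1200 m + 1000 m = 2200 m

2200 m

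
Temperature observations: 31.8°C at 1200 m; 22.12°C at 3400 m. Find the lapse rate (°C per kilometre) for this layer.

Γ = −ΔT/Δz = (31.8 − 22.12) / (3400 − 1200) m
  = 9.68°C / 2.2 km = 4.4°C/km

4.4°C/km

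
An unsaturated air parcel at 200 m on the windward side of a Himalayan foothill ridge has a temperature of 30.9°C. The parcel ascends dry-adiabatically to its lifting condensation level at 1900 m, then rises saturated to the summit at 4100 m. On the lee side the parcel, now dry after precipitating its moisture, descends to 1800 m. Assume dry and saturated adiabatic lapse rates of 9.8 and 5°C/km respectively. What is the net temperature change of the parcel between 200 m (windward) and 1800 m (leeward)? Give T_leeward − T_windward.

200–1900 m, dry: Δz = 1.7 km ⇒ ΔT = -16.66°C; T = 14.24°C
1900–4100 m, saturated: Δz = 2.2 km ⇒ ΔT = -11°C; T = 3.24°C
4100–1800 m, dry descent: Δz = 2.3 km ⇒ ΔT = +22.54°C; T = 25.78°C
Net change vs windward start: 25.78 − 30.9 = -5.12°C

-5.12°C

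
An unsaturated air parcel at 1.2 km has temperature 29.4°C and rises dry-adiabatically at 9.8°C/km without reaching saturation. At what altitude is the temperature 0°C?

4.2 km

Height above start = (29.4 − 0) / 9.8 = 3 km
Altitude = 1200 m + 3000 m = 4200 m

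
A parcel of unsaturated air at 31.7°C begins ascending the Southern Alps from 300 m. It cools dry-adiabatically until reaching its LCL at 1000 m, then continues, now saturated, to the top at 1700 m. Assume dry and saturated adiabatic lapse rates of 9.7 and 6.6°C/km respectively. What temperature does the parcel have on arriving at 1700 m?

20.29°C

300 → 1000 m (dry, 9.7°C/km): ΔT = -9.7 × 0.7 = -6.79°C → T = 24.91°C
1000 → 1700 m (saturated, 6.6°C/km): ΔT = -6.6 × 0.7 = -4.62°C → T = 20.29°C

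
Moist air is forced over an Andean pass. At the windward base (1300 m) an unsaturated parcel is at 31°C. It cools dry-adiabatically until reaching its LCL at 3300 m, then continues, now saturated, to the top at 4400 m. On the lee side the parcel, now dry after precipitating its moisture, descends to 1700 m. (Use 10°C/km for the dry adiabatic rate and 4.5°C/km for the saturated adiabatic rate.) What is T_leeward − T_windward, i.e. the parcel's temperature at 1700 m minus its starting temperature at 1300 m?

+2.05°C

1300–3300 m, dry: Δz = 2 km ⇒ ΔT = -20°C; T = 11°C
3300–4400 m, saturated: Δz = 1.1 km ⇒ ΔT = -4.95°C; T = 6.05°C
4400–1700 m, dry descent: Δz = 2.7 km ⇒ ΔT = +27°C; T = 33.05°C
Net change vs windward start: 33.05 − 31 = +2.05°C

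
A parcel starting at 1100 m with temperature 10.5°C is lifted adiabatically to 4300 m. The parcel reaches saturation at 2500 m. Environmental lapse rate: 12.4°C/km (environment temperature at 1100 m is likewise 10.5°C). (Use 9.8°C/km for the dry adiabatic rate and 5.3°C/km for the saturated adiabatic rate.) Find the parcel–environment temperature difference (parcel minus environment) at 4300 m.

+16.42°C (parcel warmer than environment)

Parcel:
  From 1100 m to 2500 m (dry): cools by 9.8 × 1.4 = 13.72°C, giving -3.22°C.
  From 2500 m to 4300 m (saturated): cools by 5.3 × 1.8 = 9.54°C, giving -12.76°C.
Environment:
  From 1100 m to 4300 m (environment): cools by 12.4 × 3.2 = 39.68°C, giving -29.18°C.
T_parcel − T_env = -12.76 − (-29.18) = +16.42°C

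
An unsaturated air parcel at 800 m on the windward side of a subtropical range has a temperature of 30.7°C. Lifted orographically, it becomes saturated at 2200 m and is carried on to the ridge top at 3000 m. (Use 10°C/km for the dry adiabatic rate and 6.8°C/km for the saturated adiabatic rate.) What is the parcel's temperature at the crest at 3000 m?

Dry to 2200 m: -10 × 1.4 km = -14°C, so T = 16.7°C.
Saturated to 3000 m: -6.8 × 0.8 km = -5.44°C, so T = 11.26°C.

11.26°C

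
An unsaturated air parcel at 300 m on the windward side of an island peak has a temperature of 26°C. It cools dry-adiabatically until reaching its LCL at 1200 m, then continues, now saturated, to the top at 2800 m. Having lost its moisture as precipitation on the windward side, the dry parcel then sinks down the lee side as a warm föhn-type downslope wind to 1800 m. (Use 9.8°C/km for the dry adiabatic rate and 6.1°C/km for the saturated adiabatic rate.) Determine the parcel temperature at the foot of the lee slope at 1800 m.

Dry to 1200 m: -9.8 × 0.9 km = -8.82°C, so T = 17.18°C.
Saturated to 2800 m: -6.1 × 1.6 km = -9.76°C, so T = 7.42°C.
Dry descent to 1800 m: +9.8 × 1 km = +9.8°C, so T = 17.22°C.

17.22°C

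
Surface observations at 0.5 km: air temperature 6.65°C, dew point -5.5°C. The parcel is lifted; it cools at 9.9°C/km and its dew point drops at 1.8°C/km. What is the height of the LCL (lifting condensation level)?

2 km

T and T_d converge at 9.9 − 1.8 = 8.1°C per km
Height above start = (6.65 − (-5.5)) / 8.1 = 1.5 km
LCL altitude = 500 m + 1500 m = 2000 m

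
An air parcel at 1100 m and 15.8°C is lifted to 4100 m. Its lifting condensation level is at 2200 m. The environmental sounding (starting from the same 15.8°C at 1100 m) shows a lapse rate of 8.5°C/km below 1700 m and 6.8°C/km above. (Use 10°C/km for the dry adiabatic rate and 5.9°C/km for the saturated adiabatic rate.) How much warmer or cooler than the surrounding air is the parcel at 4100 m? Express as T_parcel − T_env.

-0.79°C (parcel cooler than environment)

Parcel:
  1100 → 2200 m (dry, 10°C/km): ΔT = -10 × 1.1 = -11°C → T = 4.8°C
  2200 → 4100 m (saturated, 5.9°C/km): ΔT = -5.9 × 1.9 = -11.21°C → T = -6.41°C
Environment:
  1100 → 1700 m (environment, lower layer, 8.5°C/km): ΔT = -8.5 × 0.6 = -5.1°C → T = 10.7°C
  1700 → 4100 m (environment, upper layer, 6.8°C/km): ΔT = -6.8 × 2.4 = -16.32°C → T = -5.62°C
T_parcel − T_env = -6.41 − (-5.62) = -0.79°C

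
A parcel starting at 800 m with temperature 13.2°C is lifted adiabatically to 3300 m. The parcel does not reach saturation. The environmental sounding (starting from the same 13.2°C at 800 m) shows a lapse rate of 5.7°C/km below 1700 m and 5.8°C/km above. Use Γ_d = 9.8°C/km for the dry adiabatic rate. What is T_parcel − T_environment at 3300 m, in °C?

-10.09°C (parcel cooler than environment)

Parcel:
  From 800 m to 3300 m (dry): cools by 9.8 × 2.5 = 24.5°C, giving -11.3°C.
Environment:
  From 800 m to 1700 m (environment, lower layer): cools by 5.7 × 0.9 = 5.13°C, giving 8.07°C.
  From 1700 m to 3300 m (environment, upper layer): cools by 5.8 × 1.6 = 9.28°C, giving -1.21°C.
T_parcel − T_env = -11.3 − (-1.21) = -10.09°C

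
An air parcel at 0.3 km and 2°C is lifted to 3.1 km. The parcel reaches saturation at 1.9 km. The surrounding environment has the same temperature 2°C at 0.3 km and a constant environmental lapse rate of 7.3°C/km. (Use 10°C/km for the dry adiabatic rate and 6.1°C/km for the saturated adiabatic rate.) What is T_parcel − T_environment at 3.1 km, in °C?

-2.88°C (parcel cooler than environment)

Parcel:
  From 300 m to 1900 m (dry): cools by 10 × 1.6 = 16°C, giving -14°C.
  From 1900 m to 3100 m (saturated): cools by 6.1 × 1.2 = 7.32°C, giving -21.32°C.
Environment:
  From 300 m to 3100 m (environment): cools by 7.3 × 2.8 = 20.44°C, giving -18.44°C.
T_parcel − T_env = -21.32 − (-18.44) = -2.88°C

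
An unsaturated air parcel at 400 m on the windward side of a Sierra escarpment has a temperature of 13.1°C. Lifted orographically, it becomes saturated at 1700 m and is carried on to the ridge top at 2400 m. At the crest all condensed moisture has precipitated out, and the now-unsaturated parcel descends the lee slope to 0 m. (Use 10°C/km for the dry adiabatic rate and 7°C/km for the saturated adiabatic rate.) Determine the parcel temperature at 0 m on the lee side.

19.2°C

400–1700 m, dry: Δz = 1.3 km ⇒ ΔT = -13°C; T = 0.1°C
1700–2400 m, saturated: Δz = 0.7 km ⇒ ΔT = -4.9°C; T = -4.8°C
2400–0 m, dry descent: Δz = 2.4 km ⇒ ΔT = +24°C; T = 19.2°C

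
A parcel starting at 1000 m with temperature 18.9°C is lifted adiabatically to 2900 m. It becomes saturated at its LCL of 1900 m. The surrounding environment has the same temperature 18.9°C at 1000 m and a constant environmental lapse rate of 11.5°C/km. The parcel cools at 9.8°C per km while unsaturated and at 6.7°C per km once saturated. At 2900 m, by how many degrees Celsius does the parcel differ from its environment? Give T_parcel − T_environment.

Parcel:
  1000–1900 m, dry: Δz = 0.9 km ⇒ ΔT = -8.82°C; T = 10.08°C
  1900–2900 m, saturated: Δz = 1 km ⇒ ΔT = -6.7°C; T = 3.38°C
Environment:
  1000–2900 m, environment: Δz = 1.9 km ⇒ ΔT = -21.85°C; T = -2.95°C
T_parcel − T_env = 3.38 − (-2.95) = +6.33°C

+6.33°C (parcel warmer than environment)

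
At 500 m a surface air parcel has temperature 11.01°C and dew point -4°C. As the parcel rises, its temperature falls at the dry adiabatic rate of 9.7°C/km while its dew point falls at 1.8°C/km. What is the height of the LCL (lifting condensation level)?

2400 m

T and T_d converge at 9.7 − 1.8 = 7.9°C per km
Height above start = (11.01 − (-4)) / 7.9 = 1.9 km
LCL altitude = 500 m + 1900 m = 2400 m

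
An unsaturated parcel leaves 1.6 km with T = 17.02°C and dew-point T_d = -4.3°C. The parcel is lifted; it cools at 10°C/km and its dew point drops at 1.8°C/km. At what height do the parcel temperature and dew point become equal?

4.2 km

T and T_d converge at 10 − 1.8 = 8.2°C per km
Height above start = (17.02 − (-4.3)) / 8.2 = 2.6 km
LCL altitude = 1600 m + 2600 m = 4200 m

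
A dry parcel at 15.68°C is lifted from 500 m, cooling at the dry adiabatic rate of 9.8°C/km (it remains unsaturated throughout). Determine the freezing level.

Height above start = (15.68 − 0) / 9.8 = 1.6 km
Altitude = 500 m + 1600 m = 2100 m

2100 m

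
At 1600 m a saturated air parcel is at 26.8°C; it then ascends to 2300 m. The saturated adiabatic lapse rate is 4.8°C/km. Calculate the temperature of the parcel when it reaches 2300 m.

From 1600 m to 2300 m (saturated adiabatic): cools by 4.8 × 0.7 = 3.36°C, giving 23.44°C.

23.44°C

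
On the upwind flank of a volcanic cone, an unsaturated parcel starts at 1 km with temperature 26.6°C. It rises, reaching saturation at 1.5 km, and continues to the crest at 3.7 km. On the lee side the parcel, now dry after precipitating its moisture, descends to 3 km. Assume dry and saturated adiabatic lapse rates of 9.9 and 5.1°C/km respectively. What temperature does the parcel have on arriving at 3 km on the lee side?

1000–1500 m, dry: Δz = 0.5 km ⇒ ΔT = -4.95°C; T = 21.65°C
1500–3700 m, saturated: Δz = 2.2 km ⇒ ΔT = -11.22°C; T = 10.43°C
3700–3000 m, dry descent: Δz = 0.7 km ⇒ ΔT = +6.93°C; T = 17.36°C

17.36°C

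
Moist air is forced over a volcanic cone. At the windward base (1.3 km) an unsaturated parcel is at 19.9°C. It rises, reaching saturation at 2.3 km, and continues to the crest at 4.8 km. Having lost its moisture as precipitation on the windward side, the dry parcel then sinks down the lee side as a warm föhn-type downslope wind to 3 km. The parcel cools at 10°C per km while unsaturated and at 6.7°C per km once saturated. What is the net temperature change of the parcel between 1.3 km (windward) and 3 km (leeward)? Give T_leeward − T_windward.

1300 → 2300 m (dry, 10°C/km): ΔT = -10 × 1 = -10°C → T = 9.9°C
2300 → 4800 m (saturated, 6.7°C/km): ΔT = -6.7 × 2.5 = -16.75°C → T = -6.85°C
4800 → 3000 m (dry descent, 10°C/km): ΔT = +10 × 1.8 = +18°C → T = 11.15°C
Net change vs windward start: 11.15 − 19.9 = -8.75°C

-8.75°C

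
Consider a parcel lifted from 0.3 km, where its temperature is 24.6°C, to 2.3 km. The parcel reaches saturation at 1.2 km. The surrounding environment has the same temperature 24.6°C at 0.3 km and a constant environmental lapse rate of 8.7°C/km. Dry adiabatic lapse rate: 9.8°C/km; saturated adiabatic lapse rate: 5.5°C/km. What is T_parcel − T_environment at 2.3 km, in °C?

+2.53°C (parcel warmer than environment)

Parcel:
  300 → 1200 m (dry, 9.8°C/km): ΔT = -9.8 × 0.9 = -8.82°C → T = 15.78°C
  1200 → 2300 m (saturated, 5.5°C/km): ΔT = -5.5 × 1.1 = -6.05°C → T = 9.73°C
Environment:
  300 → 2300 m (environment, 8.7°C/km): ΔT = -8.7 × 2 = -17.4°C → T = 7.2°C
T_parcel − T_env = 9.73 − 7.2 = +2.53°C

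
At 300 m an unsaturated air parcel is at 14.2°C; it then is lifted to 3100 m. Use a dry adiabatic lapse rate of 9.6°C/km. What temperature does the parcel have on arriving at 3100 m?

300–3100 m, dry adiabatic: Δz = 2.8 km ⇒ ΔT = -26.88°C; T = -12.68°C

-12.68°C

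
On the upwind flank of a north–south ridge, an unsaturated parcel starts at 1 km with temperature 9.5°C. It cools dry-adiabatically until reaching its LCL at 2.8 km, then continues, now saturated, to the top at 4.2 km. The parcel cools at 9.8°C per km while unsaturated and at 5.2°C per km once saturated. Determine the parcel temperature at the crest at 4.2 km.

-15.42°C

1000 → 2800 m (dry, 9.8°C/km): ΔT = -9.8 × 1.8 = -17.64°C → T = -8.14°C
2800 → 4200 m (saturated, 5.2°C/km): ΔT = -5.2 × 1.4 = -7.28°C → T = -15.42°C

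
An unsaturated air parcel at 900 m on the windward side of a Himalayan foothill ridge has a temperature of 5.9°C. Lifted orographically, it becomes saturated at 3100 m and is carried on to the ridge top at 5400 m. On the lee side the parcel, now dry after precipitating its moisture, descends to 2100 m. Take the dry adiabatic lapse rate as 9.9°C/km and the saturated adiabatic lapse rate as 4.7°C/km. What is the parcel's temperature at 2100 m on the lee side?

900–3100 m, dry: Δz = 2.2 km ⇒ ΔT = -21.78°C; T = -15.88°C
3100–5400 m, saturated: Δz = 2.3 km ⇒ ΔT = -10.81°C; T = -26.69°C
5400–2100 m, dry descent: Δz = 3.3 km ⇒ ΔT = +32.67°C; T = 5.98°C

5.98°C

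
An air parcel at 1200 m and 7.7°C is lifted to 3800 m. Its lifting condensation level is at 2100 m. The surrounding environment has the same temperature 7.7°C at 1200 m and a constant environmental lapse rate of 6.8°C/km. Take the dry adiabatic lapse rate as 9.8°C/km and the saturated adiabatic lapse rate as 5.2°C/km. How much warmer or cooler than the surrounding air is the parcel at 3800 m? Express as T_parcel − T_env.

+0.02°C (parcel warmer than environment)

Parcel:
  1200 → 2100 m (dry, 9.8°C/km): ΔT = -9.8 × 0.9 = -8.82°C → T = -1.12°C
  2100 → 3800 m (saturated, 5.2°C/km): ΔT = -5.2 × 1.7 = -8.84°C → T = -9.96°C
Environment:
  1200 → 3800 m (environment, 6.8°C/km): ΔT = -6.8 × 2.6 = -17.68°C → T = -9.98°C
T_parcel − T_env = -9.96 − (-9.98) = +0.02°C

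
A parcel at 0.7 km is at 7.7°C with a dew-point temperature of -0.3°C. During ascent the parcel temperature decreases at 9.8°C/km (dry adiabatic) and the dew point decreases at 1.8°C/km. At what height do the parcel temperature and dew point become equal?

T and T_d converge at 9.8 − 1.8 = 8°C per km
Height above start = (7.7 − (-0.3)) / 8 = 1 km
LCL altitude = 700 m + 1000 m = 1700 m

1.7 km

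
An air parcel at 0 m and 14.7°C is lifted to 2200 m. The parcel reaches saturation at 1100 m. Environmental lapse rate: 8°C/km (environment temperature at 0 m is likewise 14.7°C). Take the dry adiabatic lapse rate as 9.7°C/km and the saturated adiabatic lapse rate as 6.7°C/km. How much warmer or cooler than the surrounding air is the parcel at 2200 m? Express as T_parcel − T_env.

-0.44°C (parcel cooler than environment)

Parcel:
  Dry to 1100 m: -9.7 × 1.1 km = -10.67°C, so T = 4.03°C.
  Saturated to 2200 m: -6.7 × 1.1 km = -7.37°C, so T = -3.34°C.
Environment:
  Environment to 2200 m: -8 × 2.2 km = -17.6°C, so T = -2.9°C.
T_parcel − T_env = -3.34 − (-2.9) = -0.44°C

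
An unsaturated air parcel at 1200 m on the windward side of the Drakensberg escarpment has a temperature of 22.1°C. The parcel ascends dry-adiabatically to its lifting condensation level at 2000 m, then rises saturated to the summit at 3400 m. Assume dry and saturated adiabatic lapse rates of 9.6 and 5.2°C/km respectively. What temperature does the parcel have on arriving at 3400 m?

7.14°C

From 1200 m to 2000 m (dry): cools by 9.6 × 0.8 = 7.68°C, giving 14.42°C.
From 2000 m to 3400 m (saturated): cools by 5.2 × 1.4 = 7.28°C, giving 7.14°C.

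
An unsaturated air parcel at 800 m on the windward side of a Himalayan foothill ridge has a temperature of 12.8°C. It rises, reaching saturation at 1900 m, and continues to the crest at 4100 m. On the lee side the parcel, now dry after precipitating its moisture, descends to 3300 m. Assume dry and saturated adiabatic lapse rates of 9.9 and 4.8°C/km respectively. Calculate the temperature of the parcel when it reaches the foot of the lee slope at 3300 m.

-0.73°C

800–1900 m, dry: Δz = 1.1 km ⇒ ΔT = -10.89°C; T = 1.91°C
1900–4100 m, saturated: Δz = 2.2 km ⇒ ΔT = -10.56°C; T = -8.65°C
4100–3300 m, dry descent: Δz = 0.8 km ⇒ ΔT = +7.92°C; T = -0.73°C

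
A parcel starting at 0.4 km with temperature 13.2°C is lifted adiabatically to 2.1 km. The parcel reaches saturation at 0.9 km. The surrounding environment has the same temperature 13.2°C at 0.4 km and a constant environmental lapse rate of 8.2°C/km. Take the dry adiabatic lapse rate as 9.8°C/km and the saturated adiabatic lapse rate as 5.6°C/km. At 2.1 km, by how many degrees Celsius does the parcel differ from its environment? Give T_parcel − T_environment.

+2.32°C (parcel warmer than environment)

Parcel:
  From 400 m to 900 m (dry): cools by 9.8 × 0.5 = 4.9°C, giving 8.3°C.
  From 900 m to 2100 m (saturated): cools by 5.6 × 1.2 = 6.72°C, giving 1.58°C.
Environment:
  From 400 m to 2100 m (environment): cools by 8.2 × 1.7 = 13.94°C, giving -0.74°C.
T_parcel − T_env = 1.58 − (-0.74) = +2.32°C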